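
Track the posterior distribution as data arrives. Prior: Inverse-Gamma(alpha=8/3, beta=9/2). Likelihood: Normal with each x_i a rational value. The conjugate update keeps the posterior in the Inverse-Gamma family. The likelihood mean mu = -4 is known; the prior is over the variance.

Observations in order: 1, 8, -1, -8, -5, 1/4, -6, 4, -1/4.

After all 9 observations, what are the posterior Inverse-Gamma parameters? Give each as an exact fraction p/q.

obs 1: x=1 → posterior Inverse-Gamma(19/6, 17)
obs 2: x=8 → posterior Inverse-Gamma(11/3, 89)
obs 3: x=-1 → posterior Inverse-Gamma(25/6, 187/2)
obs 4: x=-8 → posterior Inverse-Gamma(14/3, 203/2)
obs 5: x=-5 → posterior Inverse-Gamma(31/6, 102)
obs 6: x=1/4 → posterior Inverse-Gamma(17/3, 3553/32)
obs 7: x=-6 → posterior Inverse-Gamma(37/6, 3617/32)
obs 8: x=4 → posterior Inverse-Gamma(20/3, 4641/32)
obs 9: x=-1/4 → posterior Inverse-Gamma(43/6, 2433/16)

alpha=43/6, beta=2433/16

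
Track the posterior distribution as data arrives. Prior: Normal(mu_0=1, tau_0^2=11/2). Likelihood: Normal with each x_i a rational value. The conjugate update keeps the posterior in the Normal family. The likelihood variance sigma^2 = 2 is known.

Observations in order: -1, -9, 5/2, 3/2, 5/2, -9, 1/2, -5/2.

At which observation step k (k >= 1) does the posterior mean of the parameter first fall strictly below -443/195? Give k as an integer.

obs 1: x=-1 → posterior Normal(-7/15, 22/15)
obs 2: x=-9 → posterior Normal(-53/13, 11/13)
obs 3: x=5/2 → posterior Normal(-157/74, 22/37)
obs 4: x=3/2 → posterior Normal(-31/24, 11/24)
obs 5: x=5/2 → posterior Normal(-69/118, 22/59)
obs 6: x=-9 → posterior Normal(-267/140, 11/35)
obs 7: x=1/2 → posterior Normal(-128/81, 22/81)
obs 8: x=-5/2 → posterior Normal(-311/184, 11/46)

k = 2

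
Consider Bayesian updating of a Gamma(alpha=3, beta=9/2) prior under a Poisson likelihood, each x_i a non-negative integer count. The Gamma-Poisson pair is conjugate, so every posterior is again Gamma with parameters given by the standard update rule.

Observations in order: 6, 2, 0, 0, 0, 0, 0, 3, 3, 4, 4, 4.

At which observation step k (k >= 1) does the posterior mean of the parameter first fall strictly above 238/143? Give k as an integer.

k = 2

obs 1: x=6 → posterior Gamma(9, 11/2)
obs 2: x=2 → posterior Gamma(11, 13/2)
obs 3: x=0 → posterior Gamma(11, 15/2)
obs 4: x=0 → posterior Gamma(11, 17/2)
obs 5: x=0 → posterior Gamma(11, 19/2)
obs 6: x=0 → posterior Gamma(11, 21/2)
obs 7: x=0 → posterior Gamma(11, 23/2)
obs 8: x=3 → posterior Gamma(14, 25/2)
obs 9: x=3 → posterior Gamma(17, 27/2)
obs 10: x=4 → posterior Gamma(21, 29/2)
obs 11: x=4 → posterior Gamma(25, 31/2)
obs 12: x=4 → posterior Gamma(29, 33/2)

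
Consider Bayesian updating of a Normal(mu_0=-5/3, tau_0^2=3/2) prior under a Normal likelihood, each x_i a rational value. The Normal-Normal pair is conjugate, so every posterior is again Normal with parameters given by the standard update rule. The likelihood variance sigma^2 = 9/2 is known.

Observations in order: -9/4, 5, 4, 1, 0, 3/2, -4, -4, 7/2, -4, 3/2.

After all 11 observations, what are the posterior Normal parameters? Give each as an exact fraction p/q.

mu_0=-11/56, tau_0^2=9/28

obs 1: x=-9/4 → posterior Normal(-29/16, 9/8)
obs 2: x=5 → posterior Normal(-9/20, 9/10)
obs 3: x=4 → posterior Normal(7/24, 3/4)
obs 4: x=1 → posterior Normal(11/28, 9/14)
obs 5: x=0 → posterior Normal(11/32, 9/16)
obs 6: x=3/2 → posterior Normal(17/36, 1/2)
obs 7: x=-4 → posterior Normal(1/40, 9/20)
obs 8: x=-4 → posterior Normal(-15/44, 9/22)
obs 9: x=7/2 → posterior Normal(-1/48, 3/8)
obs 10: x=-4 → posterior Normal(-17/52, 9/26)
obs 11: x=3/2 → posterior Normal(-11/56, 9/28)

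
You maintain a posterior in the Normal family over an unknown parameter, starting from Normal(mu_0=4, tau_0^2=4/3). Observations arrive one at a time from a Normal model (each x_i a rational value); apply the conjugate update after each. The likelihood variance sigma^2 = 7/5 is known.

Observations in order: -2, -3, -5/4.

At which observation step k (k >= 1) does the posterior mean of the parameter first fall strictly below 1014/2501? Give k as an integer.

obs 1: x=-2 → posterior Normal(44/41, 28/41)
obs 2: x=-3 → posterior Normal(-16/61, 28/61)
obs 3: x=-5/4 → posterior Normal(-41/81, 28/81)

k = 2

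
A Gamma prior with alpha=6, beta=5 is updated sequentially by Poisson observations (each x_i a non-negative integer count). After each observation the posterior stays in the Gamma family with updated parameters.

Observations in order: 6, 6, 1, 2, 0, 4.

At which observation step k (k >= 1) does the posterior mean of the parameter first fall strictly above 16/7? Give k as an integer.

k = 2

obs 1: x=6 → posterior Gamma(12, 6)
obs 2: x=6 → posterior Gamma(18, 7)
obs 3: x=1 → posterior Gamma(19, 8)
obs 4: x=2 → posterior Gamma(21, 9)
obs 5: x=0 → posterior Gamma(21, 10)
obs 6: x=4 → posterior Gamma(25, 11)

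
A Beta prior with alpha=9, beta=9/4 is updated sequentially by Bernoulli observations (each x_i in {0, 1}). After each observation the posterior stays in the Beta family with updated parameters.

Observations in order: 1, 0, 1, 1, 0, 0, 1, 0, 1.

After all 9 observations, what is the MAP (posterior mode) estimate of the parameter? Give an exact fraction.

52/73

obs 1: x=1 → posterior Beta(10, 9/4)
obs 2: x=0 → posterior Beta(10, 13/4)
obs 3: x=1 → posterior Beta(11, 13/4)
obs 4: x=1 → posterior Beta(12, 13/4)
obs 5: x=0 → posterior Beta(12, 17/4)
obs 6: x=0 → posterior Beta(12, 21/4)
obs 7: x=1 → posterior Beta(13, 21/4)
obs 8: x=0 → posterior Beta(13, 25/4)
obs 9: x=1 → posterior Beta(14, 25/4)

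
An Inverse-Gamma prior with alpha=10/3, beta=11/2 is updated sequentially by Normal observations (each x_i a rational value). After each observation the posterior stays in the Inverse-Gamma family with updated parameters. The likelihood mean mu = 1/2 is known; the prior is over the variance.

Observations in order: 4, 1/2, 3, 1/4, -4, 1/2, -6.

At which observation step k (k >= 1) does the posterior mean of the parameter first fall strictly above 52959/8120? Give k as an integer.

obs 1: x=4 → posterior Inverse-Gamma(23/6, 93/8)
obs 2: x=1/2 → posterior Inverse-Gamma(13/3, 93/8)
obs 3: x=3 → posterior Inverse-Gamma(29/6, 59/4)
obs 4: x=1/4 → posterior Inverse-Gamma(16/3, 473/32)
obs 5: x=-4 → posterior Inverse-Gamma(35/6, 797/32)
obs 6: x=1/2 → posterior Inverse-Gamma(19/3, 797/32)
obs 7: x=-6 → posterior Inverse-Gamma(41/6, 1473/32)

k = 7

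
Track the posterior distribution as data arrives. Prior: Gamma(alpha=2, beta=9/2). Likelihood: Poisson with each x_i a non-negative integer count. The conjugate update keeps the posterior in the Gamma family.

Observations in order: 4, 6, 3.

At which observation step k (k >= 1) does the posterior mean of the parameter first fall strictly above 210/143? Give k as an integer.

obs 1: x=4 → posterior Gamma(6, 11/2)
obs 2: x=6 → posterior Gamma(12, 13/2)
obs 3: x=3 → posterior Gamma(15, 15/2)

k = 2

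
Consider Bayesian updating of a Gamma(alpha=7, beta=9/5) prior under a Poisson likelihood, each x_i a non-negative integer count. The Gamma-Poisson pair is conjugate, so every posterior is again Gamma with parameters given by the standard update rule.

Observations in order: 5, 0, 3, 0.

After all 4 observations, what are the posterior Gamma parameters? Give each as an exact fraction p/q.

alpha=15, beta=29/5

obs 1: x=5 → posterior Gamma(12, 14/5)
obs 2: x=0 → posterior Gamma(12, 19/5)
obs 3: x=3 → posterior Gamma(15, 24/5)
obs 4: x=0 → posterior Gamma(15, 29/5)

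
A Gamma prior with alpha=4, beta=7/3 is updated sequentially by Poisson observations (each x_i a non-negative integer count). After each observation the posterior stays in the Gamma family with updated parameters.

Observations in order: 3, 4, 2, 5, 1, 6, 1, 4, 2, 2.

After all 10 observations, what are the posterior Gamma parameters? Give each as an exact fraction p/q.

alpha=34, beta=37/3

obs 1: x=3 → posterior Gamma(7, 10/3)
obs 2: x=4 → posterior Gamma(11, 13/3)
obs 3: x=2 → posterior Gamma(13, 16/3)
obs 4: x=5 → posterior Gamma(18, 19/3)
obs 5: x=1 → posterior Gamma(19, 22/3)
obs 6: x=6 → posterior Gamma(25, 25/3)
obs 7: x=1 → posterior Gamma(26, 28/3)
obs 8: x=4 → posterior Gamma(30, 31/3)
obs 9: x=2 → posterior Gamma(32, 34/3)
obs 10: x=2 → posterior Gamma(34, 37/3)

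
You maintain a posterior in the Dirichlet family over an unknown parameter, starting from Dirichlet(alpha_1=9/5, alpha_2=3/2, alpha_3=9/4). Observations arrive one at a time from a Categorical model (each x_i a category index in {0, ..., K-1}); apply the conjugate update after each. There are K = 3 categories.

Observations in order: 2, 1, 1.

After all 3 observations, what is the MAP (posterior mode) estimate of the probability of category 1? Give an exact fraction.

obs 1: x=2 → posterior Dirichlet(9/5, 3/2, 13/4)
obs 2: x=1 → posterior Dirichlet(9/5, 5/2, 13/4)
obs 3: x=1 → posterior Dirichlet(9/5, 7/2, 13/4)

50/111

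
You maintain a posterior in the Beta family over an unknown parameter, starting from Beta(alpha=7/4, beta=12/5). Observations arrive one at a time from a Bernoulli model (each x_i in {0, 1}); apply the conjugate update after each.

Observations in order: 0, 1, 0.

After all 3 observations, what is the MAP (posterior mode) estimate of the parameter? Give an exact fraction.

35/103

obs 1: x=0 → posterior Beta(7/4, 17/5)
obs 2: x=1 → posterior Beta(11/4, 17/5)
obs 3: x=0 → posterior Beta(11/4, 22/5)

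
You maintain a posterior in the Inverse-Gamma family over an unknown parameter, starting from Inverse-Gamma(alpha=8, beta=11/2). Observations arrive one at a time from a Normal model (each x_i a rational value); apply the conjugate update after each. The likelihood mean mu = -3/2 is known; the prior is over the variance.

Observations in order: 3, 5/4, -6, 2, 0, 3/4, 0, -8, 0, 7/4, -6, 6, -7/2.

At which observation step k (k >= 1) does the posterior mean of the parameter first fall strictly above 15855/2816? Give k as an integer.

obs 1: x=3 → posterior Inverse-Gamma(17/2, 125/8)
obs 2: x=5/4 → posterior Inverse-Gamma(9, 621/32)
obs 3: x=-6 → posterior Inverse-Gamma(19/2, 945/32)
obs 4: x=2 → posterior Inverse-Gamma(10, 1141/32)
obs 5: x=0 → posterior Inverse-Gamma(21/2, 1177/32)
obs 6: x=3/4 → posterior Inverse-Gamma(11, 629/16)
obs 7: x=0 → posterior Inverse-Gamma(23/2, 647/16)
obs 8: x=-8 → posterior Inverse-Gamma(12, 985/16)
obs 9: x=0 → posterior Inverse-Gamma(25/2, 1003/16)
obs 10: x=7/4 → posterior Inverse-Gamma(13, 2175/32)
obs 11: x=-6 → posterior Inverse-Gamma(27/2, 2499/32)
obs 12: x=6 → posterior Inverse-Gamma(14, 3399/32)
obs 13: x=-7/2 → posterior Inverse-Gamma(29/2, 3463/32)

k = 10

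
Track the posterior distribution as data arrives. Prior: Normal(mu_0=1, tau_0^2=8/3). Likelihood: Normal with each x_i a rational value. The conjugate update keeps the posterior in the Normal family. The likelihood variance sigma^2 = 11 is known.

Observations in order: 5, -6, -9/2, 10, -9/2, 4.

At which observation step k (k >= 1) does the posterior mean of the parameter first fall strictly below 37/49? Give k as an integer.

k = 2

obs 1: x=5 → posterior Normal(73/41, 88/41)
obs 2: x=-6 → posterior Normal(25/49, 88/49)
obs 3: x=-9/2 → posterior Normal(-11/57, 88/57)
obs 4: x=10 → posterior Normal(69/65, 88/65)
obs 5: x=-9/2 → posterior Normal(33/73, 88/73)
obs 6: x=4 → posterior Normal(65/81, 88/81)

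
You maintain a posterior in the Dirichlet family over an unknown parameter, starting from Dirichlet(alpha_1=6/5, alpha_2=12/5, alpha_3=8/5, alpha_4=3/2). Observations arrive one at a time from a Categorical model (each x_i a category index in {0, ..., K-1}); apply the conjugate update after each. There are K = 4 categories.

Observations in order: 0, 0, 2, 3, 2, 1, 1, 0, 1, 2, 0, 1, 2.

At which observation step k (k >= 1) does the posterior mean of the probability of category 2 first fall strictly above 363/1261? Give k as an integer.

k = 5

obs 1: x=0 → posterior Dirichlet(11/5, 12/5, 8/5, 3/2)
obs 2: x=0 → posterior Dirichlet(16/5, 12/5, 8/5, 3/2)
obs 3: x=2 → posterior Dirichlet(16/5, 12/5, 13/5, 3/2)
obs 4: x=3 → posterior Dirichlet(16/5, 12/5, 13/5, 5/2)
obs 5: x=2 → posterior Dirichlet(16/5, 12/5, 18/5, 5/2)
obs 6: x=1 → posterior Dirichlet(16/5, 17/5, 18/5, 5/2)
obs 7: x=1 → posterior Dirichlet(16/5, 22/5, 18/5, 5/2)
obs 8: x=0 → posterior Dirichlet(21/5, 22/5, 18/5, 5/2)
obs 9: x=1 → posterior Dirichlet(21/5, 27/5, 18/5, 5/2)
obs 10: x=2 → posterior Dirichlet(21/5, 27/5, 23/5, 5/2)
obs 11: x=0 → posterior Dirichlet(26/5, 27/5, 23/5, 5/2)
obs 12: x=1 → posterior Dirichlet(26/5, 32/5, 23/5, 5/2)
obs 13: x=2 → posterior Dirichlet(26/5, 32/5, 28/5, 5/2)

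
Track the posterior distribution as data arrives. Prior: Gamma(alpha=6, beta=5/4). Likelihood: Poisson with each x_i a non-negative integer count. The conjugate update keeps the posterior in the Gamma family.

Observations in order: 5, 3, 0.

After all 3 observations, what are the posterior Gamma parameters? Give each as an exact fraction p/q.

alpha=14, beta=17/4

obs 1: x=5 → posterior Gamma(11, 9/4)
obs 2: x=3 → posterior Gamma(14, 13/4)
obs 3: x=0 → posterior Gamma(14, 17/4)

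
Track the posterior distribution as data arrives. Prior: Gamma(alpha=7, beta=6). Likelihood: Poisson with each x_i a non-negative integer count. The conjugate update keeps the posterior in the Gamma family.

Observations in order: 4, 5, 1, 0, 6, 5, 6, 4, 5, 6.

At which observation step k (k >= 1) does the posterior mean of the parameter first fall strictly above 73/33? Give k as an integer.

obs 1: x=4 → posterior Gamma(11, 7)
obs 2: x=5 → posterior Gamma(16, 8)
obs 3: x=1 → posterior Gamma(17, 9)
obs 4: x=0 → posterior Gamma(17, 10)
obs 5: x=6 → posterior Gamma(23, 11)
obs 6: x=5 → posterior Gamma(28, 12)
obs 7: x=6 → posterior Gamma(34, 13)
obs 8: x=4 → posterior Gamma(38, 14)
obs 9: x=5 → posterior Gamma(43, 15)
obs 10: x=6 → posterior Gamma(49, 16)

k = 6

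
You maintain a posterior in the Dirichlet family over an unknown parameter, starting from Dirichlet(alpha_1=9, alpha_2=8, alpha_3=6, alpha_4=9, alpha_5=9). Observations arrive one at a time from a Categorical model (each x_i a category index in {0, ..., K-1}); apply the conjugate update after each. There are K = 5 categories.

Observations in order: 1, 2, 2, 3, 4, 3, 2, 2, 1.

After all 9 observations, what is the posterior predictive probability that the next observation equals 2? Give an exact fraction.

obs 1: x=1 → posterior Dirichlet(9, 9, 6, 9, 9)
obs 2: x=2 → posterior Dirichlet(9, 9, 7, 9, 9)
obs 3: x=2 → posterior Dirichlet(9, 9, 8, 9, 9)
obs 4: x=3 → posterior Dirichlet(9, 9, 8, 10, 9)
obs 5: x=4 → posterior Dirichlet(9, 9, 8, 10, 10)
obs 6: x=3 → posterior Dirichlet(9, 9, 8, 11, 10)
obs 7: x=2 → posterior Dirichlet(9, 9, 9, 11, 10)
obs 8: x=2 → posterior Dirichlet(9, 9, 10, 11, 10)
obs 9: x=1 → posterior Dirichlet(9, 10, 10, 11, 10)

1/5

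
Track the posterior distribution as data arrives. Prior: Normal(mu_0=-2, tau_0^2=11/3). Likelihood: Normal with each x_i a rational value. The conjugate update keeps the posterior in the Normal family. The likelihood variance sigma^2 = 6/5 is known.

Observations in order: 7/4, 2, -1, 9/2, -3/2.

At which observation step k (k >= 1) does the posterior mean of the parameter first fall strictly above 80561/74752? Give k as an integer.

obs 1: x=7/4 → posterior Normal(241/292, 66/73)
obs 2: x=2 → posterior Normal(681/512, 33/64)
obs 3: x=-1 → posterior Normal(461/732, 22/61)
obs 4: x=9/2 → posterior Normal(1451/952, 33/119)
obs 5: x=-3/2 → posterior Normal(1121/1172, 66/293)

k = 2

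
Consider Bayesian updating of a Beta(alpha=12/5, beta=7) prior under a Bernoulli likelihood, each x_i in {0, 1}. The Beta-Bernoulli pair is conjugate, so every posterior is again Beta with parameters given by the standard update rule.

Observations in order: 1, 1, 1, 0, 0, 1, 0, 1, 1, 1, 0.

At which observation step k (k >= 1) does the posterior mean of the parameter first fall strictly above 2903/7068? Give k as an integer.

k = 3

obs 1: x=1 → posterior Beta(17/5, 7)
obs 2: x=1 → posterior Beta(22/5, 7)
obs 3: x=1 → posterior Beta(27/5, 7)
obs 4: x=0 → posterior Beta(27/5, 8)
obs 5: x=0 → posterior Beta(27/5, 9)
obs 6: x=1 → posterior Beta(32/5, 9)
obs 7: x=0 → posterior Beta(32/5, 10)
obs 8: x=1 → posterior Beta(37/5, 10)
obs 9: x=1 → posterior Beta(42/5, 10)
obs 10: x=1 → posterior Beta(47/5, 10)
obs 11: x=0 → posterior Beta(47/5, 11)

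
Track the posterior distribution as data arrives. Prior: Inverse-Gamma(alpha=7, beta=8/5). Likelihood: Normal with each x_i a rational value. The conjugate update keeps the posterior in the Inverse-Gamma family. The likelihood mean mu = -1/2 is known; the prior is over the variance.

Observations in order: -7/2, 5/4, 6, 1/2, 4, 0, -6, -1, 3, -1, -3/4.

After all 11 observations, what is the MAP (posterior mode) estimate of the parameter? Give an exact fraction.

4883/1080

obs 1: x=-7/2 → posterior Inverse-Gamma(15/2, 61/10)
obs 2: x=5/4 → posterior Inverse-Gamma(8, 1221/160)
obs 3: x=6 → posterior Inverse-Gamma(17/2, 4601/160)
obs 4: x=1/2 → posterior Inverse-Gamma(9, 4681/160)
obs 5: x=4 → posterior Inverse-Gamma(19/2, 6301/160)
obs 6: x=0 → posterior Inverse-Gamma(10, 6321/160)
obs 7: x=-6 → posterior Inverse-Gamma(21/2, 8741/160)
obs 8: x=-1 → posterior Inverse-Gamma(11, 8761/160)
obs 9: x=3 → posterior Inverse-Gamma(23/2, 9741/160)
obs 10: x=-1 → posterior Inverse-Gamma(12, 9761/160)
obs 11: x=-3/4 → posterior Inverse-Gamma(25/2, 4883/80)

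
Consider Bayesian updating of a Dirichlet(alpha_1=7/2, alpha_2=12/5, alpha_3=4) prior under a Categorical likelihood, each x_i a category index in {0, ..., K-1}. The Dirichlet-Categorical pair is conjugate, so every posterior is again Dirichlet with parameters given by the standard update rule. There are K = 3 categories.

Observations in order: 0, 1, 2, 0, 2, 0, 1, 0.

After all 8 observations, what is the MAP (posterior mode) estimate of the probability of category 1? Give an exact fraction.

34/149

obs 1: x=0 → posterior Dirichlet(9/2, 12/5, 4)
obs 2: x=1 → posterior Dirichlet(9/2, 17/5, 4)
obs 3: x=2 → posterior Dirichlet(9/2, 17/5, 5)
obs 4: x=0 → posterior Dirichlet(11/2, 17/5, 5)
obs 5: x=2 → posterior Dirichlet(11/2, 17/5, 6)
obs 6: x=0 → posterior Dirichlet(13/2, 17/5, 6)
obs 7: x=1 → posterior Dirichlet(13/2, 22/5, 6)
obs 8: x=0 → posterior Dirichlet(15/2, 22/5, 6)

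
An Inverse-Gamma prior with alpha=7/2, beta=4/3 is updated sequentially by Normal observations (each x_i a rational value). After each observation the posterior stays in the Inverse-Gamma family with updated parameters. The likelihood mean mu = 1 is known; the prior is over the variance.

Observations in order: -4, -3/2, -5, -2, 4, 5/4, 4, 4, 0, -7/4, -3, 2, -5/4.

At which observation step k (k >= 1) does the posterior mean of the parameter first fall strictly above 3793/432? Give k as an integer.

obs 1: x=-4 → posterior Inverse-Gamma(4, 83/6)
obs 2: x=-3/2 → posterior Inverse-Gamma(9/2, 407/24)
obs 3: x=-5 → posterior Inverse-Gamma(5, 839/24)
obs 4: x=-2 → posterior Inverse-Gamma(11/2, 947/24)
obs 5: x=4 → posterior Inverse-Gamma(6, 1055/24)
obs 6: x=5/4 → posterior Inverse-Gamma(13/2, 4223/96)
obs 7: x=4 → posterior Inverse-Gamma(7, 4655/96)
obs 8: x=4 → posterior Inverse-Gamma(15/2, 5087/96)
obs 9: x=0 → posterior Inverse-Gamma(8, 5135/96)
obs 10: x=-7/4 → posterior Inverse-Gamma(17/2, 2749/48)
obs 11: x=-3 → posterior Inverse-Gamma(9, 3133/48)
obs 12: x=2 → posterior Inverse-Gamma(19/2, 3157/48)
obs 13: x=-5/4 → posterior Inverse-Gamma(10, 6557/96)

k = 5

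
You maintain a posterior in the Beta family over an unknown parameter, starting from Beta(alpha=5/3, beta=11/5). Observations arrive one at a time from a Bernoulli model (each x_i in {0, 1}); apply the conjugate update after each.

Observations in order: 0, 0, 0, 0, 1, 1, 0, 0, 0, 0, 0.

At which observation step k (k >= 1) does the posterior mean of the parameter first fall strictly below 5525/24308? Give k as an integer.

k = 4

obs 1: x=0 → posterior Beta(5/3, 16/5)
obs 2: x=0 → posterior Beta(5/3, 21/5)
obs 3: x=0 → posterior Beta(5/3, 26/5)
obs 4: x=0 → posterior Beta(5/3, 31/5)
obs 5: x=1 → posterior Beta(8/3, 31/5)
obs 6: x=1 → posterior Beta(11/3, 31/5)
obs 7: x=0 → posterior Beta(11/3, 36/5)
obs 8: x=0 → posterior Beta(11/3, 41/5)
obs 9: x=0 → posterior Beta(11/3, 46/5)
obs 10: x=0 → posterior Beta(11/3, 51/5)
obs 11: x=0 → posterior Beta(11/3, 56/5)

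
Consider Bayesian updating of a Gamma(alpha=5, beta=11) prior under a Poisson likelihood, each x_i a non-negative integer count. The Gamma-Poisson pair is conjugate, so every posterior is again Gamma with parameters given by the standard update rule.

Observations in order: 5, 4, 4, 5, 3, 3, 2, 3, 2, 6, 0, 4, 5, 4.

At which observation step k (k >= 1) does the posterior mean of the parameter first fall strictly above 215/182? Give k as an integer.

obs 1: x=5 → posterior Gamma(10, 12)
obs 2: x=4 → posterior Gamma(14, 13)
obs 3: x=4 → posterior Gamma(18, 14)
obs 4: x=5 → posterior Gamma(23, 15)
obs 5: x=3 → posterior Gamma(26, 16)
obs 6: x=3 → posterior Gamma(29, 17)
obs 7: x=2 → posterior Gamma(31, 18)
obs 8: x=3 → posterior Gamma(34, 19)
obs 9: x=2 → posterior Gamma(36, 20)
obs 10: x=6 → posterior Gamma(42, 21)
obs 11: x=0 → posterior Gamma(42, 22)
obs 12: x=4 → posterior Gamma(46, 23)
obs 13: x=5 → posterior Gamma(51, 24)
obs 14: x=4 → posterior Gamma(55, 25)

k = 3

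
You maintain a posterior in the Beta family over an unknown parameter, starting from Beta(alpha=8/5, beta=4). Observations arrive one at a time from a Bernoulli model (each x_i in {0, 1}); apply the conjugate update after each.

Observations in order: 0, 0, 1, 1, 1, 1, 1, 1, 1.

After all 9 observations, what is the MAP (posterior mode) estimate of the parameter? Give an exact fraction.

38/63

obs 1: x=0 → posterior Beta(8/5, 5)
obs 2: x=0 → posterior Beta(8/5, 6)
obs 3: x=1 → posterior Beta(13/5, 6)
obs 4: x=1 → posterior Beta(18/5, 6)
obs 5: x=1 → posterior Beta(23/5, 6)
obs 6: x=1 → posterior Beta(28/5, 6)
obs 7: x=1 → posterior Beta(33/5, 6)
obs 8: x=1 → posterior Beta(38/5, 6)
obs 9: x=1 → posterior Beta(43/5, 6)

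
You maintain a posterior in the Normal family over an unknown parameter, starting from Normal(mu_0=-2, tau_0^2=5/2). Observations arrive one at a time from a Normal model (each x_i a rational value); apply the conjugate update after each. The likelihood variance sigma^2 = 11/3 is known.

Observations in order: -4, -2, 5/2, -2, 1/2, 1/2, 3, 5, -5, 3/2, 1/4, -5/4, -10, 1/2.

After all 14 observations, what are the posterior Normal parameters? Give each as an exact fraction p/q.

obs 1: x=-4 → posterior Normal(-104/37, 55/37)
obs 2: x=-2 → posterior Normal(-67/26, 55/52)
obs 3: x=5/2 → posterior Normal(-193/134, 55/67)
obs 4: x=-2 → posterior Normal(-253/164, 55/82)
obs 5: x=1/2 → posterior Normal(-119/97, 55/97)
obs 6: x=1/2 → posterior Normal(-223/224, 55/112)
obs 7: x=3 → posterior Normal(-133/254, 55/127)
obs 8: x=5 → posterior Normal(17/284, 55/142)
obs 9: x=-5 → posterior Normal(-133/314, 55/157)
obs 10: x=3/2 → posterior Normal(-11/43, 55/172)
obs 11: x=1/4 → posterior Normal(-161/748, 5/17)
obs 12: x=-5/4 → posterior Normal(-59/202, 55/202)
obs 13: x=-10 → posterior Normal(-209/217, 55/217)
obs 14: x=1/2 → posterior Normal(-403/464, 55/232)

mu_0=-403/464, tau_0^2=55/232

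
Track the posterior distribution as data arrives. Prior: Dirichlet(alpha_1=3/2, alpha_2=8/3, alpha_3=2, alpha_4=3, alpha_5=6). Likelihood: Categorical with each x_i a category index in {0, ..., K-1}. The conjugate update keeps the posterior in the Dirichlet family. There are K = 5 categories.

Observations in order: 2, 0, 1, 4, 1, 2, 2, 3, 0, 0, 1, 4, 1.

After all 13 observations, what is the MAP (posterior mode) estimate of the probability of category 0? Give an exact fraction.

obs 1: x=2 → posterior Dirichlet(3/2, 8/3, 3, 3, 6)
obs 2: x=0 → posterior Dirichlet(5/2, 8/3, 3, 3, 6)
obs 3: x=1 → posterior Dirichlet(5/2, 11/3, 3, 3, 6)
obs 4: x=4 → posterior Dirichlet(5/2, 11/3, 3, 3, 7)
obs 5: x=1 → posterior Dirichlet(5/2, 14/3, 3, 3, 7)
obs 6: x=2 → posterior Dirichlet(5/2, 14/3, 4, 3, 7)
obs 7: x=2 → posterior Dirichlet(5/2, 14/3, 5, 3, 7)
obs 8: x=3 → posterior Dirichlet(5/2, 14/3, 5, 4, 7)
obs 9: x=0 → posterior Dirichlet(7/2, 14/3, 5, 4, 7)
obs 10: x=0 → posterior Dirichlet(9/2, 14/3, 5, 4, 7)
obs 11: x=1 → posterior Dirichlet(9/2, 17/3, 5, 4, 7)
obs 12: x=4 → posterior Dirichlet(9/2, 17/3, 5, 4, 8)
obs 13: x=1 → posterior Dirichlet(9/2, 20/3, 5, 4, 8)

21/139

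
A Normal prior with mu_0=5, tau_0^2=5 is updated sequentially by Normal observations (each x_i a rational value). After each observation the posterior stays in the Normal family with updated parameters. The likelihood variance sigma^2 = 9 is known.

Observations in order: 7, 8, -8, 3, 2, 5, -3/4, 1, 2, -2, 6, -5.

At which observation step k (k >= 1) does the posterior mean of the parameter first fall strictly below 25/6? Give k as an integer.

obs 1: x=7 → posterior Normal(40/7, 45/14)
obs 2: x=8 → posterior Normal(120/19, 45/19)
obs 3: x=-8 → posterior Normal(10/3, 15/8)
obs 4: x=3 → posterior Normal(95/29, 45/29)
obs 5: x=2 → posterior Normal(105/34, 45/34)
obs 6: x=5 → posterior Normal(10/3, 15/13)
obs 7: x=-3/4 → posterior Normal(505/176, 45/44)
obs 8: x=1 → posterior Normal(75/28, 45/49)
obs 9: x=2 → posterior Normal(565/216, 5/6)
obs 10: x=-2 → posterior Normal(525/236, 45/59)
obs 11: x=6 → posterior Normal(645/256, 45/64)
obs 12: x=-5 → posterior Normal(545/276, 15/23)

k = 3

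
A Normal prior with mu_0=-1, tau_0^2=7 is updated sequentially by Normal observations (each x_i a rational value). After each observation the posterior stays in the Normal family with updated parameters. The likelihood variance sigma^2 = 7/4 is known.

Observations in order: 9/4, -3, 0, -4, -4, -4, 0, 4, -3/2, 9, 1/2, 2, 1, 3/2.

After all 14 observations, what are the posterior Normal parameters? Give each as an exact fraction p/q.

mu_0=14/57, tau_0^2=7/57

obs 1: x=9/4 → posterior Normal(8/5, 7/5)
obs 2: x=-3 → posterior Normal(-4/9, 7/9)
obs 3: x=0 → posterior Normal(-4/13, 7/13)
obs 4: x=-4 → posterior Normal(-20/17, 7/17)
obs 5: x=-4 → posterior Normal(-12/7, 1/3)
obs 6: x=-4 → posterior Normal(-52/25, 7/25)
obs 7: x=0 → posterior Normal(-52/29, 7/29)
obs 8: x=4 → posterior Normal(-12/11, 7/33)
obs 9: x=-3/2 → posterior Normal(-42/37, 7/37)
obs 10: x=9 → posterior Normal(-6/41, 7/41)
obs 11: x=1/2 → posterior Normal(-4/45, 7/45)
obs 12: x=2 → posterior Normal(4/49, 1/7)
obs 13: x=1 → posterior Normal(8/53, 7/53)
obs 14: x=3/2 → posterior Normal(14/57, 7/57)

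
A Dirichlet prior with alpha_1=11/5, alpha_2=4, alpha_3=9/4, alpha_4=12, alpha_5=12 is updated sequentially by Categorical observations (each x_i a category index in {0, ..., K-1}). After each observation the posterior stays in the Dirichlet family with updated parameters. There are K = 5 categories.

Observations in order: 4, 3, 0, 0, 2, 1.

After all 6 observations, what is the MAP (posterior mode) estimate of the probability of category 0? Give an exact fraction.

obs 1: x=4 → posterior Dirichlet(11/5, 4, 9/4, 12, 13)
obs 2: x=3 → posterior Dirichlet(11/5, 4, 9/4, 13, 13)
obs 3: x=0 → posterior Dirichlet(16/5, 4, 9/4, 13, 13)
obs 4: x=0 → posterior Dirichlet(21/5, 4, 9/4, 13, 13)
obs 5: x=2 → posterior Dirichlet(21/5, 4, 13/4, 13, 13)
obs 6: x=1 → posterior Dirichlet(21/5, 5, 13/4, 13, 13)

64/669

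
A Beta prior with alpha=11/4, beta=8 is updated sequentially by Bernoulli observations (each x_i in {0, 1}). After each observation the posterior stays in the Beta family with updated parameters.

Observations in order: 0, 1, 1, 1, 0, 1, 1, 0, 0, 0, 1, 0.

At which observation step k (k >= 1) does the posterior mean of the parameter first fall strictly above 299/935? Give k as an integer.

obs 1: x=0 → posterior Beta(11/4, 9)
obs 2: x=1 → posterior Beta(15/4, 9)
obs 3: x=1 → posterior Beta(19/4, 9)
obs 4: x=1 → posterior Beta(23/4, 9)
obs 5: x=0 → posterior Beta(23/4, 10)
obs 6: x=1 → posterior Beta(27/4, 10)
obs 7: x=1 → posterior Beta(31/4, 10)
obs 8: x=0 → posterior Beta(31/4, 11)
obs 9: x=0 → posterior Beta(31/4, 12)
obs 10: x=0 → posterior Beta(31/4, 13)
obs 11: x=1 → posterior Beta(35/4, 13)
obs 12: x=0 → posterior Beta(35/4, 14)

k = 3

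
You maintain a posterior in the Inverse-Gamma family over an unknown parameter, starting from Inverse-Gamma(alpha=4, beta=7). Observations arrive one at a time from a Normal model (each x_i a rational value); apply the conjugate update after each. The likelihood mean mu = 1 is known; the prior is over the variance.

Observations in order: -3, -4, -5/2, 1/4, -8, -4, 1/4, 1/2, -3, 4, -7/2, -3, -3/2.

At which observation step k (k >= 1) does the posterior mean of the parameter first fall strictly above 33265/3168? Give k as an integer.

k = 5

obs 1: x=-3 → posterior Inverse-Gamma(9/2, 15)
obs 2: x=-4 → posterior Inverse-Gamma(5, 55/2)
obs 3: x=-5/2 → posterior Inverse-Gamma(11/2, 269/8)
obs 4: x=1/4 → posterior Inverse-Gamma(6, 1085/32)
obs 5: x=-8 → posterior Inverse-Gamma(13/2, 2381/32)
obs 6: x=-4 → posterior Inverse-Gamma(7, 2781/32)
obs 7: x=1/4 → posterior Inverse-Gamma(15/2, 1395/16)
obs 8: x=1/2 → posterior Inverse-Gamma(8, 1397/16)
obs 9: x=-3 → posterior Inverse-Gamma(17/2, 1525/16)
obs 10: x=4 → posterior Inverse-Gamma(9, 1597/16)
obs 11: x=-7/2 → posterior Inverse-Gamma(19/2, 1759/16)
obs 12: x=-3 → posterior Inverse-Gamma(10, 1887/16)
obs 13: x=-3/2 → posterior Inverse-Gamma(21/2, 1937/16)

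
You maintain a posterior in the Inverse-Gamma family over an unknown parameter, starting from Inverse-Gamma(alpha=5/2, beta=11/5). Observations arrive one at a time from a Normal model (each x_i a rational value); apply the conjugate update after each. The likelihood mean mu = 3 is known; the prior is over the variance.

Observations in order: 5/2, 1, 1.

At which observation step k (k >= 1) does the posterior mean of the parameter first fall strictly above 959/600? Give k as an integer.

obs 1: x=5/2 → posterior Inverse-Gamma(3, 93/40)
obs 2: x=1 → posterior Inverse-Gamma(7/2, 173/40)
obs 3: x=1 → posterior Inverse-Gamma(4, 253/40)

k = 2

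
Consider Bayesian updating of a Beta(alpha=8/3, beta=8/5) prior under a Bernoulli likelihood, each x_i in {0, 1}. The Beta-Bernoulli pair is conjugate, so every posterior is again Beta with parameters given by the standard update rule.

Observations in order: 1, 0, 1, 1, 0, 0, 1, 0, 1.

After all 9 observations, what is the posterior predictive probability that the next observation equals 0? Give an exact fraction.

obs 1: x=1 → posterior Beta(11/3, 8/5)
obs 2: x=0 → posterior Beta(11/3, 13/5)
obs 3: x=1 → posterior Beta(14/3, 13/5)
obs 4: x=1 → posterior Beta(17/3, 13/5)
obs 5: x=0 → posterior Beta(17/3, 18/5)
obs 6: x=0 → posterior Beta(17/3, 23/5)
obs 7: x=1 → posterior Beta(20/3, 23/5)
obs 8: x=0 → posterior Beta(20/3, 28/5)
obs 9: x=1 → posterior Beta(23/3, 28/5)

84/199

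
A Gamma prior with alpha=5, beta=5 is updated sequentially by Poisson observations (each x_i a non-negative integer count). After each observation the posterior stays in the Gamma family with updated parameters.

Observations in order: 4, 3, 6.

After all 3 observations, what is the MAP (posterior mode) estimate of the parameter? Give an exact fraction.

obs 1: x=4 → posterior Gamma(9, 6)
obs 2: x=3 → posterior Gamma(12, 7)
obs 3: x=6 → posterior Gamma(18, 8)

17/8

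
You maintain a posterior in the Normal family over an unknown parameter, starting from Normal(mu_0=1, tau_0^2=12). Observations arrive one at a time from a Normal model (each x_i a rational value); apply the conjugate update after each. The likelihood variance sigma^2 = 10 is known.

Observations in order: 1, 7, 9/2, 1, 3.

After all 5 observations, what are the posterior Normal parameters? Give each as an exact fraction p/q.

mu_0=104/35, tau_0^2=12/7

obs 1: x=1 → posterior Normal(1, 60/11)
obs 2: x=7 → posterior Normal(53/17, 60/17)
obs 3: x=9/2 → posterior Normal(80/23, 60/23)
obs 4: x=1 → posterior Normal(86/29, 60/29)
obs 5: x=3 → posterior Normal(104/35, 12/7)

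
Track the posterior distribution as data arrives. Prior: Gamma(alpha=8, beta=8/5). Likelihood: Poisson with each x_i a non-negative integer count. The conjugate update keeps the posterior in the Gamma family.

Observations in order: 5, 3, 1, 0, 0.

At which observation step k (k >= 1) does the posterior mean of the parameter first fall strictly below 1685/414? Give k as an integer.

k = 3

obs 1: x=5 → posterior Gamma(13, 13/5)
obs 2: x=3 → posterior Gamma(16, 18/5)
obs 3: x=1 → posterior Gamma(17, 23/5)
obs 4: x=0 → posterior Gamma(17, 28/5)
obs 5: x=0 → posterior Gamma(17, 33/5)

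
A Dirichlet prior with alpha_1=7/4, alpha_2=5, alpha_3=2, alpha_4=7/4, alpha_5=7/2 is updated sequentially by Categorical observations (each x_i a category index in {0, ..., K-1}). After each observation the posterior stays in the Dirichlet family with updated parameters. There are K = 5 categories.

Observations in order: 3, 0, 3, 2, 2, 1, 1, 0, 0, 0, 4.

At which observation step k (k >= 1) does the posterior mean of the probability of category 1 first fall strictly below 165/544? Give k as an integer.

k = 3

obs 1: x=3 → posterior Dirichlet(7/4, 5, 2, 11/4, 7/2)
obs 2: x=0 → posterior Dirichlet(11/4, 5, 2, 11/4, 7/2)
obs 3: x=3 → posterior Dirichlet(11/4, 5, 2, 15/4, 7/2)
obs 4: x=2 → posterior Dirichlet(11/4, 5, 3, 15/4, 7/2)
obs 5: x=2 → posterior Dirichlet(11/4, 5, 4, 15/4, 7/2)
obs 6: x=1 → posterior Dirichlet(11/4, 6, 4, 15/4, 7/2)
obs 7: x=1 → posterior Dirichlet(11/4, 7, 4, 15/4, 7/2)
obs 8: x=0 → posterior Dirichlet(15/4, 7, 4, 15/4, 7/2)
obs 9: x=0 → posterior Dirichlet(19/4, 7, 4, 15/4, 7/2)
obs 10: x=0 → posterior Dirichlet(23/4, 7, 4, 15/4, 7/2)
obs 11: x=4 → posterior Dirichlet(23/4, 7, 4, 15/4, 9/2)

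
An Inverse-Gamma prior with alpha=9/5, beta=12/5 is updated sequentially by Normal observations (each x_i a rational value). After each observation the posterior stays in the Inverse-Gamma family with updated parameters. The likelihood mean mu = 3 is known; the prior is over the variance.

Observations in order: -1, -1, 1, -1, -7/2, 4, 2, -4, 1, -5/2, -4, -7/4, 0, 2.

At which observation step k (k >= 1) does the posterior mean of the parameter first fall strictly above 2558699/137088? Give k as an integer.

k = 12

obs 1: x=-1 → posterior Inverse-Gamma(23/10, 52/5)
obs 2: x=-1 → posterior Inverse-Gamma(14/5, 92/5)
obs 3: x=1 → posterior Inverse-Gamma(33/10, 102/5)
obs 4: x=-1 → posterior Inverse-Gamma(19/5, 142/5)
obs 5: x=-7/2 → posterior Inverse-Gamma(43/10, 1981/40)
obs 6: x=4 → posterior Inverse-Gamma(24/5, 2001/40)
obs 7: x=2 → posterior Inverse-Gamma(53/10, 2021/40)
obs 8: x=-4 → posterior Inverse-Gamma(29/5, 3001/40)
obs 9: x=1 → posterior Inverse-Gamma(63/10, 3081/40)
obs 10: x=-5/2 → posterior Inverse-Gamma(34/5, 1843/20)
obs 11: x=-4 → posterior Inverse-Gamma(73/10, 2333/20)
obs 12: x=-7/4 → posterior Inverse-Gamma(39/5, 20469/160)
obs 13: x=0 → posterior Inverse-Gamma(83/10, 21189/160)
obs 14: x=2 → posterior Inverse-Gamma(44/5, 21269/160)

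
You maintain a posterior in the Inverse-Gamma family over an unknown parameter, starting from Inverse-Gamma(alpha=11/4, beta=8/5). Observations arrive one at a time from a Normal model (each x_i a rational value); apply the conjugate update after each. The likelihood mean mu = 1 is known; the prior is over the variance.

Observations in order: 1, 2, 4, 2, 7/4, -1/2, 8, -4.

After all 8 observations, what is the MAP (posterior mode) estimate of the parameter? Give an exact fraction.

7281/1240

obs 1: x=1 → posterior Inverse-Gamma(13/4, 8/5)
obs 2: x=2 → posterior Inverse-Gamma(15/4, 21/10)
obs 3: x=4 → posterior Inverse-Gamma(17/4, 33/5)
obs 4: x=2 → posterior Inverse-Gamma(19/4, 71/10)
obs 5: x=7/4 → posterior Inverse-Gamma(21/4, 1181/160)
obs 6: x=-1/2 → posterior Inverse-Gamma(23/4, 1361/160)
obs 7: x=8 → posterior Inverse-Gamma(25/4, 5281/160)
obs 8: x=-4 → posterior Inverse-Gamma(27/4, 7281/160)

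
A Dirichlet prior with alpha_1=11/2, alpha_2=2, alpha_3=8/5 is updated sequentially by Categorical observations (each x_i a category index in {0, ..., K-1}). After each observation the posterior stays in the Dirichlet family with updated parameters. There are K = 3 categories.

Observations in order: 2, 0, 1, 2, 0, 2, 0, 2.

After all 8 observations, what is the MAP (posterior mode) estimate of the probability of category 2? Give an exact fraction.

obs 1: x=2 → posterior Dirichlet(11/2, 2, 13/5)
obs 2: x=0 → posterior Dirichlet(13/2, 2, 13/5)
obs 3: x=1 → posterior Dirichlet(13/2, 3, 13/5)
obs 4: x=2 → posterior Dirichlet(13/2, 3, 18/5)
obs 5: x=0 → posterior Dirichlet(15/2, 3, 18/5)
obs 6: x=2 → posterior Dirichlet(15/2, 3, 23/5)
obs 7: x=0 → posterior Dirichlet(17/2, 3, 23/5)
obs 8: x=2 → posterior Dirichlet(17/2, 3, 28/5)

46/141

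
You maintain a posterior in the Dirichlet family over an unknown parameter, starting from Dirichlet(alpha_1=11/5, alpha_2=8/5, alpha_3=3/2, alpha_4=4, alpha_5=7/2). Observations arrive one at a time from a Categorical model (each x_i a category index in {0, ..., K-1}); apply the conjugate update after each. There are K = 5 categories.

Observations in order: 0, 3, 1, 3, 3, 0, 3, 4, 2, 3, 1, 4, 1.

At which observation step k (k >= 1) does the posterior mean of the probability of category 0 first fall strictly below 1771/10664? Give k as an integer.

obs 1: x=0 → posterior Dirichlet(16/5, 8/5, 3/2, 4, 7/2)
obs 2: x=3 → posterior Dirichlet(16/5, 8/5, 3/2, 5, 7/2)
obs 3: x=1 → posterior Dirichlet(16/5, 13/5, 3/2, 5, 7/2)
obs 4: x=3 → posterior Dirichlet(16/5, 13/5, 3/2, 6, 7/2)
obs 5: x=3 → posterior Dirichlet(16/5, 13/5, 3/2, 7, 7/2)
obs 6: x=0 → posterior Dirichlet(21/5, 13/5, 3/2, 7, 7/2)
obs 7: x=3 → posterior Dirichlet(21/5, 13/5, 3/2, 8, 7/2)
obs 8: x=4 → posterior Dirichlet(21/5, 13/5, 3/2, 8, 9/2)
obs 9: x=2 → posterior Dirichlet(21/5, 13/5, 5/2, 8, 9/2)
obs 10: x=3 → posterior Dirichlet(21/5, 13/5, 5/2, 9, 9/2)
obs 11: x=1 → posterior Dirichlet(21/5, 18/5, 5/2, 9, 9/2)
obs 12: x=4 → posterior Dirichlet(21/5, 18/5, 5/2, 9, 11/2)
obs 13: x=1 → posterior Dirichlet(21/5, 23/5, 5/2, 9, 11/2)

k = 13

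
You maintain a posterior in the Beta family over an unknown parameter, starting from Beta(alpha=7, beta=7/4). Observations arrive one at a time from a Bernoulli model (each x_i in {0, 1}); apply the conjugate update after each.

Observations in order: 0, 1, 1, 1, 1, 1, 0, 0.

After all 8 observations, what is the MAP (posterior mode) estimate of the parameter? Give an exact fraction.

44/59

obs 1: x=0 → posterior Beta(7, 11/4)
obs 2: x=1 → posterior Beta(8, 11/4)
obs 3: x=1 → posterior Beta(9, 11/4)
obs 4: x=1 → posterior Beta(10, 11/4)
obs 5: x=1 → posterior Beta(11, 11/4)
obs 6: x=1 → posterior Beta(12, 11/4)
obs 7: x=0 → posterior Beta(12, 15/4)
obs 8: x=0 → posterior Beta(12, 19/4)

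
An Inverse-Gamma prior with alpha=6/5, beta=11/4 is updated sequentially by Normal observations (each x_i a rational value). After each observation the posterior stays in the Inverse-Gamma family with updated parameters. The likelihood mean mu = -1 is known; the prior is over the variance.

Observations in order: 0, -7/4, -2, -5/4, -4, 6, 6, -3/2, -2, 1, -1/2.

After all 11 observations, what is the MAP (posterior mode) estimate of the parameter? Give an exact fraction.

obs 1: x=0 → posterior Inverse-Gamma(17/10, 13/4)
obs 2: x=-7/4 → posterior Inverse-Gamma(11/5, 113/32)
obs 3: x=-2 → posterior Inverse-Gamma(27/10, 129/32)
obs 4: x=-5/4 → posterior Inverse-Gamma(16/5, 65/16)
obs 5: x=-4 → posterior Inverse-Gamma(37/10, 137/16)
obs 6: x=6 → posterior Inverse-Gamma(21/5, 529/16)
obs 7: x=6 → posterior Inverse-Gamma(47/10, 921/16)
obs 8: x=-3/2 → posterior Inverse-Gamma(26/5, 923/16)
obs 9: x=-2 → posterior Inverse-Gamma(57/10, 931/16)
obs 10: x=1 → posterior Inverse-Gamma(31/5, 963/16)
obs 11: x=-1/2 → posterior Inverse-Gamma(67/10, 965/16)

4825/616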